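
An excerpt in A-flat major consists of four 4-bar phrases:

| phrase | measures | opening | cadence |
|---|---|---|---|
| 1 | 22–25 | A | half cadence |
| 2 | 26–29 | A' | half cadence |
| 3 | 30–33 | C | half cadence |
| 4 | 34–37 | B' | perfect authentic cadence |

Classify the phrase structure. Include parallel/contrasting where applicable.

Four phrases in two halves: the first half (mm. 22-29) ends with a half cadence, the second (measures 30–37) with a perfect authentic cadence — a large antecedent–consequent pair, i.e. a double period.
Phrase 3 begins with different material from phrase 1, making it contrasting.

contrasting double period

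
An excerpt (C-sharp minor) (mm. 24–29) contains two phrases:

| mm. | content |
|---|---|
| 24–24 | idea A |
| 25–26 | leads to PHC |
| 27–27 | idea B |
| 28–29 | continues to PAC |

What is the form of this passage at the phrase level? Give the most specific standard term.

contrasting period

Phrase 1 ends with a Phrygian half cadence (weaker) and phrase 2 with a perfect authentic cadence (stronger): antecedent + consequent = a period.
The two phrases open with different material (A / B), so the period is contrasting.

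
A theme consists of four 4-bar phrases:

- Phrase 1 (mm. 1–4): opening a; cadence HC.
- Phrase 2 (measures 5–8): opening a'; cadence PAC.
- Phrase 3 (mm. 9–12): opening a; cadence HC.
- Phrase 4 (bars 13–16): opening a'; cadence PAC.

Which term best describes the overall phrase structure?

The cadence pattern HC–PAC–HC–PAC is weak–strong twice, and phrases 3–4 restate phrases 1–2: a period heard twice, not a double period (which would end weakly at phrase 2).

repeated period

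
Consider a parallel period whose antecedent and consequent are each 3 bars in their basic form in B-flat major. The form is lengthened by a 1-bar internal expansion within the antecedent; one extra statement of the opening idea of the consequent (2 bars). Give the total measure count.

9 measures

Basic parallel period: 3 + 3 = 6 bars.
6 (basic form) + 1 (internal expansion) + 2 (extra statement) = 9.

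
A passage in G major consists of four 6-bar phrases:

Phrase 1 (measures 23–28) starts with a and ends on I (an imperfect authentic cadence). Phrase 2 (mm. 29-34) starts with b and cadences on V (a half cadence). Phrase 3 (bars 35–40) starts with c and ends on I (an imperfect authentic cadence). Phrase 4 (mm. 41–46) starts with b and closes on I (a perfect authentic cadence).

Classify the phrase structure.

Four phrases in two halves: the first half (bars 23–34) ends with a half cadence, the second (measures 35-46) with a perfect authentic cadence — a large antecedent–consequent pair, i.e. a double period.
Phrase 3 begins with different material from phrase 1, making it contrasting.

contrasting double period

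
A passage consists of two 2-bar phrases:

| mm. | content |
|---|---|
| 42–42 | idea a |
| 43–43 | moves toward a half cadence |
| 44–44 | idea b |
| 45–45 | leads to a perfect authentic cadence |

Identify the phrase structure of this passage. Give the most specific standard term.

Phrase 1 ends with a half cadence (weaker) and phrase 2 with a perfect authentic cadence (stronger): antecedent + consequent = a period.
The two phrases open with different material (a / b), so the period is contrasting.

contrasting period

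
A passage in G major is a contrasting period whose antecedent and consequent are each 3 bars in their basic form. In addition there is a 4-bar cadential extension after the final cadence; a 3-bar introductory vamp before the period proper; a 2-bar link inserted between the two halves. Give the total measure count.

Basic contrasting period: 3 + 3 = 6 bars.
6 (basic form) + 4 (cadential extension) + 3 (introduction) + 2 (link) = 15.

15 measures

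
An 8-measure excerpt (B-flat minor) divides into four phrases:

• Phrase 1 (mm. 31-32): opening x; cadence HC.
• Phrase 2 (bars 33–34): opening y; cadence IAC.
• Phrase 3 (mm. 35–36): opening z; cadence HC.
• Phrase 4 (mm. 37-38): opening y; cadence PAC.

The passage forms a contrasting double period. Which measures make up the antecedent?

In a double period the four phrases pair into a large antecedent (phrases 1–2, ending imperfect authentic cadence) and a large consequent (phrases 3–4, ending perfect authentic cadence). The antecedent spans mm. 31–34.

measures 31–34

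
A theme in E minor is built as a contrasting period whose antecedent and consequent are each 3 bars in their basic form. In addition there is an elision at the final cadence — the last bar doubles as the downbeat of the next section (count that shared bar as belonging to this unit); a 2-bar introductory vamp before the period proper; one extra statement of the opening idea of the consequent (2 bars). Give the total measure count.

10 measures

Basic contrasting period: 3 + 3 = 6 bars.
6 (basic form) + 2 (introduction) + 2 (extra statement) = 10.
The elision shares a bar with the next section but does not change this unit's count.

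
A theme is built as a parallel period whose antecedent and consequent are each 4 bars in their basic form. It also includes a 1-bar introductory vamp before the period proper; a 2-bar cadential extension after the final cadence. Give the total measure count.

11 measures

Basic parallel period: 4 + 4 = 8 bars.
8 (basic form) + 1 (introduction) + 2 (cadential extension) = 11.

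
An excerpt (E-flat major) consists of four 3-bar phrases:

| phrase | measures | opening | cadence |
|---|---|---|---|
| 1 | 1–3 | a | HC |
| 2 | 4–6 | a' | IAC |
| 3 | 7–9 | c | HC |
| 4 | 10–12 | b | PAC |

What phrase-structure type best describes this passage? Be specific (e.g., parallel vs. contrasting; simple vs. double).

contrasting double period

Four phrases in two halves: the first half (mm. 1–6) ends with an imperfect authentic cadence, the second (mm. 7–12) with a perfect authentic cadence — a large antecedent–consequent pair, i.e. a double period.
Phrase 3 begins with different material from phrase 1, making it contrasting.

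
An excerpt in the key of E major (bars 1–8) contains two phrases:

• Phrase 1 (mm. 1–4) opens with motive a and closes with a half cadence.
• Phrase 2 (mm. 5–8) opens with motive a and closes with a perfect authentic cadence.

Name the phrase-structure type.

parallel period

Phrase 1 ends with a half cadence (weaker) and phrase 2 with a perfect authentic cadence (stronger): antecedent + consequent = a period.
The two phrases open with the same material (a / a), so the period is parallel.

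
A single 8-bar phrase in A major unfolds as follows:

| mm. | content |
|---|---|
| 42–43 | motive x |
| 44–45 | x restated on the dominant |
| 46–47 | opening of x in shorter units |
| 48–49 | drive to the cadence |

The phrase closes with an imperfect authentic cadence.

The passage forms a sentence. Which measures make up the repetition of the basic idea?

The presentation of a sentence is the basic idea (mm. 42-43) plus its repetition (measures 44-45); the repetition of the basic idea is therefore measures 44–45.

measures 44–45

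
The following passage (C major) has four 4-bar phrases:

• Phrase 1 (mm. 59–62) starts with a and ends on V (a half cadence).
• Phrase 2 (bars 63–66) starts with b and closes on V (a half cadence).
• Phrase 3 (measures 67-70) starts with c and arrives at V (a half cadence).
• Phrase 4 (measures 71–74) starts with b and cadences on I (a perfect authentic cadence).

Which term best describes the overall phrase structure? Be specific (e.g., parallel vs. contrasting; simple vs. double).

Four phrases in two halves: the first half (mm. 59-66) ends with a half cadence, the second (measures 67–74) with a perfect authentic cadence — a large antecedent–consequent pair, i.e. a double period.
Phrase 3 begins with different material from phrase 1, making it contrasting.

contrasting double period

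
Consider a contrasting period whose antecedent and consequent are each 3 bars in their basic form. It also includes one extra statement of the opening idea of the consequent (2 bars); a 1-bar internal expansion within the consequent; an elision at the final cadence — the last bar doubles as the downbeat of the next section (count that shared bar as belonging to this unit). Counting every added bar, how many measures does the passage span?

Basic contrasting period: 3 + 3 = 6 bars.
6 (basic form) + 2 (extra statement) + 1 (internal expansion) = 9.
The elision shares a bar with the next section but does not change this unit's count.

9 measures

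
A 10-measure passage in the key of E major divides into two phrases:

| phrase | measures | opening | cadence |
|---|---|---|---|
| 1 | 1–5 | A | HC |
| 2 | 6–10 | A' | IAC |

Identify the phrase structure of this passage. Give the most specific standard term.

parallel period

Phrase 1 ends with a half cadence (weaker) and phrase 2 with an imperfect authentic cadence (stronger): antecedent + consequent = a period.
The two phrases open with the same material (A / A'), so the period is parallel.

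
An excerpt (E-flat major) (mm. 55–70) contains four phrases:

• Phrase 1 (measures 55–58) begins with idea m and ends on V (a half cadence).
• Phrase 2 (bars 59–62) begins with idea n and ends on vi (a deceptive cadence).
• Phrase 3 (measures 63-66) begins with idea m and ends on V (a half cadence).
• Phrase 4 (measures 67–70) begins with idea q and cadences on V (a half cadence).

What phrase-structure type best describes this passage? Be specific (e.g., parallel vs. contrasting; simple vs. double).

phrase group

Phrase 4 ends with a half cadence, no stronger than phrase 2's deceptive cadence, so the four phrases do not form a double period; nor do phrases 3–4 duplicate 1–2, so it is not a repeated period. With no phrase reaching a conclusive cadence, the passage is a phrase group.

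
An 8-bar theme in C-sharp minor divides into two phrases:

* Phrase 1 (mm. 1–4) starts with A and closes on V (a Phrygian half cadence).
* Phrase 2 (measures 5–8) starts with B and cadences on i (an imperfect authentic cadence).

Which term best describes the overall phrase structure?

contrasting period

Phrase 1 ends with a Phrygian half cadence (weaker) and phrase 2 with an imperfect authentic cadence (stronger): antecedent + consequent = a period.
The two phrases open with different material (A / B), so the period is contrasting.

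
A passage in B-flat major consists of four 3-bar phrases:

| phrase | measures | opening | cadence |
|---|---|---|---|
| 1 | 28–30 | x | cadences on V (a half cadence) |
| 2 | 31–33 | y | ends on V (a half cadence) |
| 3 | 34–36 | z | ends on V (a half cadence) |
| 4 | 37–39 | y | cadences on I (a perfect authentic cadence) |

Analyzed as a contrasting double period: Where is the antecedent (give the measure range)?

measures 28–33

In a double period the four phrases pair into a large antecedent (phrases 1–2, ending half cadence) and a large consequent (phrases 3–4, ending perfect authentic cadence). The antecedent spans bars 28–33.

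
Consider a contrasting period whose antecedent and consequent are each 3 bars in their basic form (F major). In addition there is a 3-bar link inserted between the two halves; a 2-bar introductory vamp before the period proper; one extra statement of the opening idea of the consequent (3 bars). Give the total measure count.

Basic contrasting period: 3 + 3 = 6 bars.
6 (basic form) + 3 (link) + 2 (introduction) + 3 (extra statement) = 14.

14 measures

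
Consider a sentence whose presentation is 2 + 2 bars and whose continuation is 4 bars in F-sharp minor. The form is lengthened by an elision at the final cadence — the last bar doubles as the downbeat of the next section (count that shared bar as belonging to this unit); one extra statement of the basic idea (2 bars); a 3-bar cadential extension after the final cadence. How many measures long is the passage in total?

Basic sentence: 2 + 2 + 4 = 8 bars.
8 (basic form) + 2 (extra statement) + 3 (cadential extension) = 13.
The elision shares a bar with the next section but does not change this unit's count.

13 measures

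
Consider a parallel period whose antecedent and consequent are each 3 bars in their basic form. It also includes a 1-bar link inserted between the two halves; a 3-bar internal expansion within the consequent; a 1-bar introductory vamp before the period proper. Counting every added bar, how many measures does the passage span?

Basic parallel period: 3 + 3 = 6 bars.
6 (basic form) + 1 (link) + 3 (internal expansion) + 1 (introduction) = 11.

11 measures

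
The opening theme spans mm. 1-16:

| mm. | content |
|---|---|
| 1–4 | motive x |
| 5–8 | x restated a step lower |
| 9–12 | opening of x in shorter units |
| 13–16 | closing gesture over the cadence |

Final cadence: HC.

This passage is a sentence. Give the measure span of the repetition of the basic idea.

measures 5–8

The presentation of a sentence is the basic idea (mm. 1–4) plus its repetition (mm. 5–8); the repetition of the basic idea is therefore mm. 5-8.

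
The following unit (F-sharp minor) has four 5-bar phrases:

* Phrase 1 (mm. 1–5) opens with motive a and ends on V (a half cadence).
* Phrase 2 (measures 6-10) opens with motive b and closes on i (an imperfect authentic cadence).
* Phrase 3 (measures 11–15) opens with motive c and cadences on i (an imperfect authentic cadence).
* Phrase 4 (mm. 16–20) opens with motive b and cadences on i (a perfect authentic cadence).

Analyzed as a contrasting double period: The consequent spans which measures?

In a double period the four phrases pair into a large antecedent (phrases 1–2, ending imperfect authentic cadence) and a large consequent (phrases 3–4, ending perfect authentic cadence). The consequent spans bars 11-20.

measures 11–20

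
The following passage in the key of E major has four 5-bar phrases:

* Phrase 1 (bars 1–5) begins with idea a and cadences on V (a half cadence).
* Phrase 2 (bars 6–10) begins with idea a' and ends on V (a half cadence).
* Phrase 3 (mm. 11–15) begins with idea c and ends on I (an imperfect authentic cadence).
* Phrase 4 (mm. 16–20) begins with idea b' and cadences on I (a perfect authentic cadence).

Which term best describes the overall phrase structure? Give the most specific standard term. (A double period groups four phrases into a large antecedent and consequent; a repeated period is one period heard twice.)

contrasting double period

Four phrases in two halves: the first half (bars 1–10) ends with a half cadence, the second (mm. 11-20) with a perfect authentic cadence — a large antecedent–consequent pair, i.e. a double period.
Phrase 3 begins with different material from phrase 1, making it contrasting.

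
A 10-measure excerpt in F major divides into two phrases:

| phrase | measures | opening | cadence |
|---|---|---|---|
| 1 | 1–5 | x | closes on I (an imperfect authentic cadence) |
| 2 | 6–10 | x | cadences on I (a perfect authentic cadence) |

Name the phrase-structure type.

parallel period

Phrase 1 ends with an imperfect authentic cadence (weaker) and phrase 2 with a perfect authentic cadence (stronger): antecedent + consequent = a period.
The two phrases open with the same material (x / x), so the period is parallel.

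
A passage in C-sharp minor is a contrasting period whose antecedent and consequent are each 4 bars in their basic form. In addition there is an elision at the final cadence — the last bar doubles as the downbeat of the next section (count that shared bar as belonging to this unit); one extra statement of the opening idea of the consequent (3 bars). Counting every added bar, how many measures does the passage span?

11 measures

Basic contrasting period: 4 + 4 = 8 bars.
8 (basic form) + 3 (extra statement) = 11.
The elision shares a bar with the next section but does not change this unit's count.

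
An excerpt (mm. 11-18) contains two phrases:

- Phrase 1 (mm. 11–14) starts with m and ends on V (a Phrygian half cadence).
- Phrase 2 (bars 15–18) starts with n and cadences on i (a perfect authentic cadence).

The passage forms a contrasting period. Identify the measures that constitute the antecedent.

The antecedent is the phrase ending with the weaker cadence (Phrygian half cadence, phrase 1) and the consequent the one ending more conclusively (perfect authentic cadence, phrase 2); the antecedent is bars 11-14.

measures 11–14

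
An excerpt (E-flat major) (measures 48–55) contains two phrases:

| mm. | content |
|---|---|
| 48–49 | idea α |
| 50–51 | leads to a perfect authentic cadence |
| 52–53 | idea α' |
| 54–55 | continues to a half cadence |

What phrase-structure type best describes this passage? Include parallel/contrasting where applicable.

The second phrase closes with a half cadence, which is not stronger than the first phrase's perfect authentic cadence; without a weak→strong cadential pair there is no antecedent–consequent relationship, so this is a phrase group rather than a period.

phrase group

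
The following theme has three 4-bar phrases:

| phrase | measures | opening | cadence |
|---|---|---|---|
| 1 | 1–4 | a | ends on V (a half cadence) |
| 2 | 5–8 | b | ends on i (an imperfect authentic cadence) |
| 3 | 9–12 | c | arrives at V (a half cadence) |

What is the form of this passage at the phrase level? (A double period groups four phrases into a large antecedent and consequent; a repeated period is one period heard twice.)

phrase group

The final phrase closes with a half cadence, which is not stronger than the preceding imperfect authentic cadence; the 3 phrases lack an overall antecedent–consequent design and so form a phrase group.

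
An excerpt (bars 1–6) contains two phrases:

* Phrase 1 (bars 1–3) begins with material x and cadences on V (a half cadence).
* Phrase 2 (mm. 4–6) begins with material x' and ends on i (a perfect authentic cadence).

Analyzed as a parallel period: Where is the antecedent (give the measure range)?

The antecedent is the phrase ending with the weaker cadence (half cadence, phrase 1) and the consequent the one ending more conclusively (perfect authentic cadence, phrase 2); the antecedent is mm. 1–3.

measures 1–3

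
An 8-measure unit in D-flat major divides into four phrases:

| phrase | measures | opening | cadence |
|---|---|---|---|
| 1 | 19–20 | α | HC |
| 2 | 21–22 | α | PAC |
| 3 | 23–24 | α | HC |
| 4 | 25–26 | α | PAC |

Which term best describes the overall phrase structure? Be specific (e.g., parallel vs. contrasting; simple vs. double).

repeated period

The cadence pattern HC–PAC–HC–PAC is weak–strong twice, and phrases 3–4 restate phrases 1–2: a period heard twice, not a double period (which would end weakly at phrase 2).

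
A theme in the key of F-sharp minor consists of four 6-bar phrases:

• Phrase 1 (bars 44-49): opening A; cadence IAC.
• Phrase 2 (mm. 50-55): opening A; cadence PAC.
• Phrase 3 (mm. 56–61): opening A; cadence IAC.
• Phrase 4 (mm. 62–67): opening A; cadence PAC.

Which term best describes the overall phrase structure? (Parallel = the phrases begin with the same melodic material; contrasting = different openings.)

repeated period

The cadence pattern IAC–PAC–IAC–PAC is weak–strong twice, and phrases 3–4 restate phrases 1–2: a period heard twice, not a double period (which would end weakly at phrase 2).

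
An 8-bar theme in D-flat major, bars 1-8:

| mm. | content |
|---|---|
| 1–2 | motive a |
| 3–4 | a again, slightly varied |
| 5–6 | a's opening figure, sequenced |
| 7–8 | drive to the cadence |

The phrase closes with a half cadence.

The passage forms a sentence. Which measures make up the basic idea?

measures 1–2

The presentation of a sentence is the basic idea (mm. 1-2) plus its repetition (mm. 3–4); the basic idea is therefore measures 1–2.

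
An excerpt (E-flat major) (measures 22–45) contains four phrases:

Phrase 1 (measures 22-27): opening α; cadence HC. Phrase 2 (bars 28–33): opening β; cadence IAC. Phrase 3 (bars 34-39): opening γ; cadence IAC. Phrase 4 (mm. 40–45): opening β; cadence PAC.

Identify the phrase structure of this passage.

Four phrases in two halves: the first half (mm. 22-33) ends with an imperfect authentic cadence, the second (mm. 34–45) with a perfect authentic cadence — a large antecedent–consequent pair, i.e. a double period.
Phrase 3 begins with different material from phrase 1, making it contrasting.

contrasting double period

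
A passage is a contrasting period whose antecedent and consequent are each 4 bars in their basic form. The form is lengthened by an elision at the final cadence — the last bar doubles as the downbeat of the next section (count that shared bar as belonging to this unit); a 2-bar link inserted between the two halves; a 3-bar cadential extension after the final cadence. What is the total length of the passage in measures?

Basic contrasting period: 4 + 4 = 8 bars.
8 (basic form) + 2 (link) + 3 (cadential extension) = 13.
The elision shares a bar with the next section but does not change this unit's count.

13 measures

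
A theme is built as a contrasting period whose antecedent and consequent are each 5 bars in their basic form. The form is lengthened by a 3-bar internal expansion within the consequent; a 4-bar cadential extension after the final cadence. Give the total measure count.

Basic contrasting period: 5 + 5 = 10 bars.
10 (basic form) + 3 (internal expansion) + 4 (cadential extension) = 17.

17 measures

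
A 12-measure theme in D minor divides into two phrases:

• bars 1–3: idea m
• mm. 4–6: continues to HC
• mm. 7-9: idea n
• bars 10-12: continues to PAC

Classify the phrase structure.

Phrase 1 ends with a half cadence (weaker) and phrase 2 with a perfect authentic cadence (stronger): antecedent + consequent = a period.
The two phrases open with different material (m / n), so the period is contrasting.

contrasting period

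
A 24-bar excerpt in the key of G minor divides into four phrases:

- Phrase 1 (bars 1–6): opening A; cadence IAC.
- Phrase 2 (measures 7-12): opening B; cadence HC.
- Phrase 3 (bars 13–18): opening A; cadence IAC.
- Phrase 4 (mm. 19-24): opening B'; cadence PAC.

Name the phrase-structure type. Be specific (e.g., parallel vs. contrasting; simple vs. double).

Four phrases in two halves: the first half (mm. 1-12) ends with a half cadence, the second (mm. 13–24) with a perfect authentic cadence — a large antecedent–consequent pair, i.e. a double period.
Phrase 3 begins with the same material as phrase 1, making it parallel.

parallel double period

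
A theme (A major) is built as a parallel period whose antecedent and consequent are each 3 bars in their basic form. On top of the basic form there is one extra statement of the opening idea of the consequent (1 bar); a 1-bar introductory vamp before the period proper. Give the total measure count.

8 measures

Basic parallel period: 3 + 3 = 6 bars.
6 (basic form) + 1 (extra statement) + 1 (introduction) = 8.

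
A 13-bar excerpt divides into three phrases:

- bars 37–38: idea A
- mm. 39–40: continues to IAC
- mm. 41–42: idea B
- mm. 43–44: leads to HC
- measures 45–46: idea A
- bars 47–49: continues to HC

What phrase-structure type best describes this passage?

The final phrase closes with a half cadence, which is not stronger than the preceding half cadence; the 3 phrases lack an overall antecedent–consequent design and so form a phrase group.

phrase group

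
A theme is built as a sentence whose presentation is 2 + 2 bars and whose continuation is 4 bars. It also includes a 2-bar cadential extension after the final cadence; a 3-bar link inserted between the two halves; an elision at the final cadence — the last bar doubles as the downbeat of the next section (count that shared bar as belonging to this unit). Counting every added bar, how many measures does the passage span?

Basic sentence: 2 + 2 + 4 = 8 bars.
8 (basic form) + 2 (cadential extension) + 3 (link) = 13.
The elision shares a bar with the next section but does not change this unit's count.

13 measures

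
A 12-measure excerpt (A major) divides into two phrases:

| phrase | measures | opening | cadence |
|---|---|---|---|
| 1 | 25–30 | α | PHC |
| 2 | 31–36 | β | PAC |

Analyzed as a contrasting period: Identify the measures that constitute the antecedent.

measures 25–30

The antecedent is the phrase ending with the weaker cadence (Phrygian half cadence, phrase 1) and the consequent the one ending more conclusively (perfect authentic cadence, phrase 2); the antecedent is mm. 25-30.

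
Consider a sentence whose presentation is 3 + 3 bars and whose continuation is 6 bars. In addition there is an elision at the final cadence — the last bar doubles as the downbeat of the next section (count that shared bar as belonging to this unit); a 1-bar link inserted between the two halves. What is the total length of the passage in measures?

Basic sentence: 3 + 3 + 6 = 12 bars.
12 (basic form) + 1 (link) = 13.
The elision shares a bar with the next section but does not change this unit's count.

13 measures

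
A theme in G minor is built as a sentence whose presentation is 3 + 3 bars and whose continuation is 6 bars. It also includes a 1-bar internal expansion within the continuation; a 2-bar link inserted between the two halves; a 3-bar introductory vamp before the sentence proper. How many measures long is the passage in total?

Basic sentence: 3 + 3 + 6 = 12 bars.
12 (basic form) + 1 (internal expansion) + 2 (link) + 3 (introduction) = 18.

18 measures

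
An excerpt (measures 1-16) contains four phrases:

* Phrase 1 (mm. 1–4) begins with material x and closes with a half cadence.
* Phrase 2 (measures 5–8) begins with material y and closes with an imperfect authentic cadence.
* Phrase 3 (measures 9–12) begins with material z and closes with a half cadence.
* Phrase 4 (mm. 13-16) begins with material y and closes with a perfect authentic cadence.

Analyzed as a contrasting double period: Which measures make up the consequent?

measures 9–16

In a double period the four phrases pair into a large antecedent (phrases 1–2, ending imperfect authentic cadence) and a large consequent (phrases 3–4, ending perfect authentic cadence). The consequent spans mm. 9-16.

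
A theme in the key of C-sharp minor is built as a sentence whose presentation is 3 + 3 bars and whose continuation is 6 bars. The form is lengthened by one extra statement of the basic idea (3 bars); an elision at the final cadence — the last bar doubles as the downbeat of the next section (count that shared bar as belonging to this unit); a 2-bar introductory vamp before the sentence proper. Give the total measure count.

Basic sentence: 3 + 3 + 6 = 12 bars.
12 (basic form) + 3 (extra statement) + 2 (introduction) = 17.
The elision shares a bar with the next section but does not change this unit's count.

17 measures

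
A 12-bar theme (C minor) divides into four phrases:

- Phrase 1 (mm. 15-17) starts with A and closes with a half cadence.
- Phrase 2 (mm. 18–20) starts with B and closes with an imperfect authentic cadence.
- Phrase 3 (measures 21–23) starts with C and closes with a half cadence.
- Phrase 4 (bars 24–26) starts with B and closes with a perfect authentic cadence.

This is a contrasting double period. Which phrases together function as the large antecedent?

phrases 1 and 2

In a double period the first pair of phrases (ending imperfect authentic cadence) is the large antecedent and the second pair (ending perfect authentic cadence) is the large consequent; the antecedent is phrases 1 and 2.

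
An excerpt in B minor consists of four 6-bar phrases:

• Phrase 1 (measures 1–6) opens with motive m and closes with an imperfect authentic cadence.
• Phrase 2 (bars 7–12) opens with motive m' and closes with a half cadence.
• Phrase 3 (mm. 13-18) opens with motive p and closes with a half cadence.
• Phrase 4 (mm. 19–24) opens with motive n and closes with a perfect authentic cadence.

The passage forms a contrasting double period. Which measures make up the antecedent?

measures 1–12

In a double period the first pair of phrases (ending half cadence) is the large antecedent and the second pair (ending perfect authentic cadence) is the large consequent; the antecedent is measures 1–12.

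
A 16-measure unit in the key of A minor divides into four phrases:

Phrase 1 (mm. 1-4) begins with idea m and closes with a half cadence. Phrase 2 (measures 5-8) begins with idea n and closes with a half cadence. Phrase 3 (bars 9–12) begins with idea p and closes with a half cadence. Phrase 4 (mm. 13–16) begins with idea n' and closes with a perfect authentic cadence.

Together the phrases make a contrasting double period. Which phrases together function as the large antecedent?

In a double period the first pair of phrases (ending half cadence) is the large antecedent and the second pair (ending perfect authentic cadence) is the large consequent; the antecedent is phrases 1 and 2.

phrases 1 and 2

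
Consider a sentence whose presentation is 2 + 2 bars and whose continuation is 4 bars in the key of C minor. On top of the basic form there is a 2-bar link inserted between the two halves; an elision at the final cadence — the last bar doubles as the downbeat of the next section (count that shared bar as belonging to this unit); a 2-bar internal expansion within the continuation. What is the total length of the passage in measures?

12 measures

Basic sentence: 2 + 2 + 4 = 8 bars.
8 (basic form) + 2 (link) + 2 (internal expansion) = 12.
The elision shares a bar with the next section but does not change this unit's count.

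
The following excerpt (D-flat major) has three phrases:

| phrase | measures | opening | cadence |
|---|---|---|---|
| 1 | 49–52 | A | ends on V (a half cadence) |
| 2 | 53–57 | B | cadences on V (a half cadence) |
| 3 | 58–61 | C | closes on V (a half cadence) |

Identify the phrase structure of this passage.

The final phrase closes with a half cadence, which is not stronger than the preceding half cadence; the 3 phrases lack an overall antecedent–consequent design and so form a phrase group.

phrase group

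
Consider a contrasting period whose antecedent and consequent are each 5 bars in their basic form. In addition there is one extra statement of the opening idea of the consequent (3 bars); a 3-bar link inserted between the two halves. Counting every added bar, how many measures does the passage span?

16 measures

Basic contrasting period: 5 + 5 = 10 bars.
10 (basic form) + 3 (extra statement) + 3 (link) = 16.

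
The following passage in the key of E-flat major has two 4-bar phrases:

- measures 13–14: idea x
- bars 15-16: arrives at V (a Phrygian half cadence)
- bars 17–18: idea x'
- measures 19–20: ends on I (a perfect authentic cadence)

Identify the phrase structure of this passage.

Phrase 1 ends with a Phrygian half cadence (weaker) and phrase 2 with a perfect authentic cadence (stronger): antecedent + consequent = a period.
The two phrases open with the same material (x / x'), so the period is parallel.

parallel period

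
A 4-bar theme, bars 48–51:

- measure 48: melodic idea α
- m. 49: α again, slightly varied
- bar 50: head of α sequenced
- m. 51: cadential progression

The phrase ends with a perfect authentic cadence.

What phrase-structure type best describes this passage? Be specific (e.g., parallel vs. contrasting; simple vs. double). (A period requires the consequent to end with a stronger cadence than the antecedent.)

Basic idea (bar 48) + its repetition (m. 49) form the presentation; fragmentation and cadence (mm. 50–51) form the continuation — the 4-bar whole is a sentence.

sentence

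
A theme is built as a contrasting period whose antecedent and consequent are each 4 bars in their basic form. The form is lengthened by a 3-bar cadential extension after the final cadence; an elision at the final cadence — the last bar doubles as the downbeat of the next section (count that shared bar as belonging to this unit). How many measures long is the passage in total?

Basic contrasting period: 4 + 4 = 8 bars.
8 (basic form) + 3 (cadential extension) = 11.
The elision shares a bar with the next section but does not change this unit's count.

11 measures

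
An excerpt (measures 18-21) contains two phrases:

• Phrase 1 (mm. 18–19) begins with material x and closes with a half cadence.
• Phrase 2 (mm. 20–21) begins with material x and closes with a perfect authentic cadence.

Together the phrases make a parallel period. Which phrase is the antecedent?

The phrase ending with the weaker cadence (half cadence) is the antecedent; the one ending more conclusively (perfect authentic cadence) is the consequent. The antecedent is phrase 1.

phrase 1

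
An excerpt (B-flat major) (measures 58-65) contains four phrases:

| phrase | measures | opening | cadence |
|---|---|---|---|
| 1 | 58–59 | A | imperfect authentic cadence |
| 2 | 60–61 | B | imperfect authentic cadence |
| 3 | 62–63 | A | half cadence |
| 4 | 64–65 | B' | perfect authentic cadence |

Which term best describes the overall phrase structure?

parallel double period

Four phrases in two halves: the first half (bars 58-61) ends with an imperfect authentic cadence, the second (mm. 62–65) with a perfect authentic cadence — a large antecedent–consequent pair, i.e. a double period.
Phrase 3 begins with the same material as phrase 1, making it parallel.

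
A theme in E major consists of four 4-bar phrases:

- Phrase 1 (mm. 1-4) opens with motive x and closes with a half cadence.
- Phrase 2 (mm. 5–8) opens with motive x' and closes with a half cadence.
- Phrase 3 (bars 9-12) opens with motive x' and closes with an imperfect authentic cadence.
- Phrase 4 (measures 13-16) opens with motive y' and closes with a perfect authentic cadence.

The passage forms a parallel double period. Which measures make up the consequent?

In a double period the four phrases pair into a large antecedent (phrases 1–2, ending half cadence) and a large consequent (phrases 3–4, ending perfect authentic cadence). The consequent spans measures 9–16.

measures 9–16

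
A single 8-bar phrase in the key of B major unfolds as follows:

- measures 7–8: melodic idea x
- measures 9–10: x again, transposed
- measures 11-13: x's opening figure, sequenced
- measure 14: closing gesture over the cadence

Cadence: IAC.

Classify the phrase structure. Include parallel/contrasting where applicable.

sentence

Basic idea (mm. 7–8) + its repetition (mm. 9-10) form the presentation; fragmentation and cadence (bars 11-14) form the continuation — the 8-bar whole is a sentence.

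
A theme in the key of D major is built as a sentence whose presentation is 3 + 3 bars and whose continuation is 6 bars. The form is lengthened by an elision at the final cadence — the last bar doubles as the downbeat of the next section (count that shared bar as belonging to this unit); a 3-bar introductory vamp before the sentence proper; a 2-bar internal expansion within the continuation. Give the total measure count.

Basic sentence: 3 + 3 + 6 = 12 bars.
12 (basic form) + 3 (introduction) + 2 (internal expansion) = 17.
The elision shares a bar with the next section but does not change this unit's count.

17 measures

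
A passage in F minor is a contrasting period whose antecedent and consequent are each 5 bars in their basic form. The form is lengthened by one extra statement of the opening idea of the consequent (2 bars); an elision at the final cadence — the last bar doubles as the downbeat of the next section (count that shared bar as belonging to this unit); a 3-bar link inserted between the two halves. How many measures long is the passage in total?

Basic contrasting period: 5 + 5 = 10 bars.
10 (basic form) + 2 (extra statement) + 3 (link) = 15.
The elision shares a bar with the next section but does not change this unit's count.

15 measures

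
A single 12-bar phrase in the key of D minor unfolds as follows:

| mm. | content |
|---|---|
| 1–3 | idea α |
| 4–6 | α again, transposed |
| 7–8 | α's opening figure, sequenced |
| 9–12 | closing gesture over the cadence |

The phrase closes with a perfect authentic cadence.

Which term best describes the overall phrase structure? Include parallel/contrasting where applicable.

sentence

Basic idea (mm. 1–3) + its repetition (mm. 4–6) form the presentation; fragmentation and cadence (mm. 7–12) form the continuation — the 12-bar whole is a sentence.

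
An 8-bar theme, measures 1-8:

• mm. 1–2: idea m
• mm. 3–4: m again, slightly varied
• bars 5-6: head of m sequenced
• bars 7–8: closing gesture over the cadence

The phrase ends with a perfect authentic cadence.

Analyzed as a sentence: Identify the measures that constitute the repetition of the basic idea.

measures 3–4

The presentation of a sentence is the basic idea (bars 1–2) plus its repetition (bars 3–4); the repetition of the basic idea is therefore measures 3–4.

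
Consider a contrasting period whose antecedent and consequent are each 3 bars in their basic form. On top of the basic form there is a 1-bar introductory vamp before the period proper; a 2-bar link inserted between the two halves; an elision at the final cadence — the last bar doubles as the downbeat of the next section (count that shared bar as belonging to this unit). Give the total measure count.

9 measures

Basic contrasting period: 3 + 3 = 6 bars.
6 (basic form) + 1 (introduction) + 2 (link) = 9.
The elision shares a bar with the next section but does not change this unit's count.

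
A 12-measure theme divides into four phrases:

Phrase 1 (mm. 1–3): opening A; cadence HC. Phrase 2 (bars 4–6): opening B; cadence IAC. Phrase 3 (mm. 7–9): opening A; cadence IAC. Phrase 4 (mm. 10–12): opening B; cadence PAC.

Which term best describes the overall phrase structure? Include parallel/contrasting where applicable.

Four phrases in two halves: the first half (bars 1–6) ends with an imperfect authentic cadence, the second (mm. 7–12) with a perfect authentic cadence — a large antecedent–consequent pair, i.e. a double period.
Phrase 3 begins with the same material as phrase 1, making it parallel.

parallel double period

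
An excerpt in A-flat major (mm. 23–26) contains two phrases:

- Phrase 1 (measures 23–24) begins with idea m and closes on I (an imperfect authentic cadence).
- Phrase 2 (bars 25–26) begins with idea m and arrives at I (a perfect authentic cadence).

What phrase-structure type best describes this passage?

parallel period

Phrase 1 ends with an imperfect authentic cadence (weaker) and phrase 2 with a perfect authentic cadence (stronger): antecedent + consequent = a period.
The two phrases open with the same material (m / m), so the period is parallel.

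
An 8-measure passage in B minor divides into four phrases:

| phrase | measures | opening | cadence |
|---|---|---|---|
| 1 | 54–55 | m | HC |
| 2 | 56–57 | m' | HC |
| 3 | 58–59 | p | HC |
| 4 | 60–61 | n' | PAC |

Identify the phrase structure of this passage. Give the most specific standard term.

Four phrases in two halves: the first half (mm. 54–57) ends with a half cadence, the second (bars 58–61) with a perfect authentic cadence — a large antecedent–consequent pair, i.e. a double period.
Phrase 3 begins with different material from phrase 1, making it contrasting.

contrasting double period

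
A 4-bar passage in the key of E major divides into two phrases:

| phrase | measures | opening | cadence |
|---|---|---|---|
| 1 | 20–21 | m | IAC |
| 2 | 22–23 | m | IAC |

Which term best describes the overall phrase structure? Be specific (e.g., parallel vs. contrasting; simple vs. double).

Both phrases have the same opening (m) and the same cadence (imperfect authentic cadence): the second is a restatement, not a consequent, so this is a repeated phrase rather than a period.

repeated phrase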